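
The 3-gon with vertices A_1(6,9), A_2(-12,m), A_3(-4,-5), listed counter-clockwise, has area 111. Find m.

Write out the shoelace sum; only the two edges meeting at A_2 involve m:
2·Area = [(6·m − (-12)·9) + ((-12)·(-5) − (-4)·m)] + -6
       = 10·m + 162 = 222
⇒ m = 6.

6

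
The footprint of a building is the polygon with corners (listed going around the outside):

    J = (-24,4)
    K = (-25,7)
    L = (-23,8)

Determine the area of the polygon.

3.5

Apply the shoelace formula: 2A = Σ (x_i·y_{i+1} − x_{i+1}·y_i), indices taken mod 3.
Σ = (-68) + (-39) + (100) = -7
Area = |Σ|/2 = 3.5.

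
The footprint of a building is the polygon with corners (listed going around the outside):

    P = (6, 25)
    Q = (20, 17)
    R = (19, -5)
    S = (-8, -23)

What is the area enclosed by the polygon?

Apply the surveyor's formula: 2A = Σ (x_i·y_{i+1} − x_{i+1}·y_i), indices taken mod 4.
Σ = (-398) + (-423) + (-477) + (-62) = -1360
Area = |Σ|/2 = 680.

680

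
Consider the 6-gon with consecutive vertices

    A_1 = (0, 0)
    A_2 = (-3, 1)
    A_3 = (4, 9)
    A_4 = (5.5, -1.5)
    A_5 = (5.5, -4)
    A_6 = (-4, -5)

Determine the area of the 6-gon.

Apply the shoelace formula: 2A = Σ (x_i·y_{i+1} − x_{i+1}·y_i), indices taken mod 6.
Cross-terms: 0, -31, -55.5, -13.75, -43.5, 0  ⇒  Σ = -143.75
Area = |Σ|/2 = 71.875.

71.875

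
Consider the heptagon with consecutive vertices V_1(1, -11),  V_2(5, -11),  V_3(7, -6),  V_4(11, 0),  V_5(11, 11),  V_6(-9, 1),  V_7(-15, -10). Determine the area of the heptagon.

V_1→V_2: (1)(-11) − (5)(-11) = 44
V_2→V_3: (5)(-6) − (7)(-11) = 47
V_3→V_4: (7)(0) − (11)(-6) = 66
V_4→V_5: (11)(11) − (11)(0) = 121
V_5→V_6: (11)(1) − (-9)(11) = 110
V_6→V_7: (-9)(-10) − (-15)(1) = 105
V_7→V_1: (-15)(-11) − (1)(-10) = 175
Σ = 668
Area = |Σ|/2 = 334.

334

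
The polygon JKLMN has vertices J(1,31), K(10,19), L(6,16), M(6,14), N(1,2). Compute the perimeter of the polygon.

|JK| = √((9)² + (-12)²) = √225 = 15
|KL| = √((-4)² + (-3)²) = √25 = 5
|LM| = √((0)² + (-2)²) = √4 = 2
|MN| = √((-5)² + (-12)²) = √169 = 13
|NJ| = √((0)² + (29)²) = √841 = 29
Perimeter = 15 + 5 + 2 + 13 + 29 = 64.

64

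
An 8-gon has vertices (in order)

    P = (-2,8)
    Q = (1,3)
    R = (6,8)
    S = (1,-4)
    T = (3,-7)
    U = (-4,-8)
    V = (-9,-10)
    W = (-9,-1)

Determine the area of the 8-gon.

145

Apply the surveyor's formula: 2A = Σ (x_i·y_{i+1} − x_{i+1}·y_i), indices taken mod 8.
Cross-terms: -14, -10, -32, 5, -52, -32, -81, -74  ⇒  Σ = -290
Area = |Σ|/2 = 145.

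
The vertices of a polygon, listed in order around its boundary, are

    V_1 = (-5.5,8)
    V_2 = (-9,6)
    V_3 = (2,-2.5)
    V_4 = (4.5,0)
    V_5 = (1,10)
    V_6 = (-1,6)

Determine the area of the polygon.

Σ = (39) + (10.5) + (11.25) + (45) + (16) + (25) = 146.75
Area = |Σ|/2 = 73.375.

73.375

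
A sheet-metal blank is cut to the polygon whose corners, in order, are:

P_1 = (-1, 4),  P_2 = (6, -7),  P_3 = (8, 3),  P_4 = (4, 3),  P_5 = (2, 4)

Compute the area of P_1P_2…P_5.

Apply the shoelace (surveyor's) formula: 2A = Σ (x_i·y_{i+1} − x_{i+1}·y_i), indices taken mod 5.
Σ = (-17) + (74) + (12) + (10) + (12) = 91
Area = |Σ|/2 = 45.5.

45.5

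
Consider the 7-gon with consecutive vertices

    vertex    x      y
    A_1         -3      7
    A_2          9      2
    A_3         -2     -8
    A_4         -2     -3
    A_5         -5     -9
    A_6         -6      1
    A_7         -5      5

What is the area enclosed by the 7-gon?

Apply the shoelace (surveyor's) formula: 2A = Σ (x_i·y_{i+1} − x_{i+1}·y_i), indices taken mod 7.
A_1→A_2: (-3)(2) − (9)(7) = -69
A_2→A_3: (9)(-8) − (-2)(2) = -68
A_3→A_4: (-2)(-3) − (-2)(-8) = -10
A_4→A_5: (-2)(-9) − (-5)(-3) = 3
A_5→A_6: (-5)(1) − (-6)(-9) = -59
A_6→A_7: (-6)(5) − (-5)(1) = -25
A_7→A_1: (-5)(7) − (-3)(5) = -20
Σ = -248
Area = |Σ|/2 = 124.

124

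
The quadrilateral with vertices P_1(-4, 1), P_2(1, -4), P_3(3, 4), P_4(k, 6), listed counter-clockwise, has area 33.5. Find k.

2

The doubled signed area Σ (x_i y_{i+1} − x_{i+1} y_i) is linear in k.
With k=0 it equals 73; the coefficient of k is -3 (from the two edges through P_4).
So -3·k + 73 = 2·33.5 = 67 ⇒ k = 2.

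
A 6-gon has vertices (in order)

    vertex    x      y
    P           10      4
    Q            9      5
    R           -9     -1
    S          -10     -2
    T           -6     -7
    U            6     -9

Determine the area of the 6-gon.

163

Σ = (14) + (36) + (8) + (58) + (96) + (114) = 326
Area = |Σ|/2 = 163.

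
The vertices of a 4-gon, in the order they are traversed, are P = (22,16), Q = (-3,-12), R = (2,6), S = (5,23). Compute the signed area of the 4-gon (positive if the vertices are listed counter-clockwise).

-310

P→Q: (22)(-12) − (-3)(16) = -216
Q→R: (-3)(6) − (2)(-12) = 6
R→S: (2)(23) − (5)(6) = 16
S→P: (5)(16) − (22)(23) = -426
Σ = -620
Signed area = Σ/2 = -310 (negative ⇒ clockwise traversal).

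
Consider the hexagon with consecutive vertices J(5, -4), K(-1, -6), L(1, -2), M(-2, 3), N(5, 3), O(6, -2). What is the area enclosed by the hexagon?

Apply Gauss's area formula: 2A = Σ (x_i·y_{i+1} − x_{i+1}·y_i), indices taken mod 6.
Σ = (-34) + (8) + (-1) + (-21) + (-28) + (-14) = -90
Area = |Σ|/2 = 45.

45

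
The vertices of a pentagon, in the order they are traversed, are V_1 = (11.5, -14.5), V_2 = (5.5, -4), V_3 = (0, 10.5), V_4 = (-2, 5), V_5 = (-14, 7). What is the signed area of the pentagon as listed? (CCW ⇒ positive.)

Apply the shoelace formula: 2A = Σ (x_i·y_{i+1} − x_{i+1}·y_i), indices taken mod 5.
Σ = (33.75) + (57.75) + (21) + (56) + (122.5) = 291
Signed area = Σ/2 = 145.5 (positive ⇒ counter-clockwise traversal).

145.5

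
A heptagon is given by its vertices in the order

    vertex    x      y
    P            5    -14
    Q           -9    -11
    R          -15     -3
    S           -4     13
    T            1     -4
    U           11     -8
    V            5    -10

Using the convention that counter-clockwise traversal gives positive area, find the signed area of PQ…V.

Apply the shoelace formula: 2A = Σ (x_i·y_{i+1} − x_{i+1}·y_i), indices taken mod 7.
P→Q: (5)(-11) − (-9)(-14) = -181
Q→R: (-9)(-3) − (-15)(-11) = -138
R→S: (-15)(13) − (-4)(-3) = -207
S→T: (-4)(-4) − (1)(13) = 3
T→U: (1)(-8) − (11)(-4) = 36
U→V: (11)(-10) − (5)(-8) = -70
V→P: (5)(-14) − (5)(-10) = -20
Σ = -577
Signed area = Σ/2 = -288.5 (negative ⇒ clockwise traversal).

-288.5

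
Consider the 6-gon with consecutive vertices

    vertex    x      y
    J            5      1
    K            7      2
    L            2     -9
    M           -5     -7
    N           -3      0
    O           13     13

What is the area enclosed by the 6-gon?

117.5

Apply Gauss's area formula: 2A = Σ (x_i·y_{i+1} − x_{i+1}·y_i), indices taken mod 6.
Σ = (3) + (-67) + (-59) + (-21) + (-39) + (-52) = -235
Area = |Σ|/2 = 117.5.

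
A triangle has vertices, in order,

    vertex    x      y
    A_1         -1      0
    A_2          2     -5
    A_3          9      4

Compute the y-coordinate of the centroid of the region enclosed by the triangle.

Apply the surveyor's formula. First the cross-terms c_i = x_i·y_{i+1} − x_{i+1}·y_i:
  5, 53, 4  ⇒  2A = 62, A = 31.
Then Σ (y_i + y_{i+1})·c_i = -62, so ȳ = -62 / (6·31) = -1/3.

-1/3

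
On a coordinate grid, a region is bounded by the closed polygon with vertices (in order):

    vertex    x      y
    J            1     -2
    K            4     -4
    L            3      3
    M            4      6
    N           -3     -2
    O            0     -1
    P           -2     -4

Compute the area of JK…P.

26.5

Apply the shoelace formula: 2A = Σ (x_i·y_{i+1} − x_{i+1}·y_i), indices taken mod 7.
J→K: (1)(-4) − (4)(-2) = 4
K→L: (4)(3) − (3)(-4) = 24
L→M: (3)(6) − (4)(3) = 6
M→N: (4)(-2) − (-3)(6) = 10
N→O: (-3)(-1) − (0)(-2) = 3
O→P: (0)(-4) − (-2)(-1) = -2
P→J: (-2)(-2) − (1)(-4) = 8
Σ = 53
Area = |Σ|/2 = 26.5.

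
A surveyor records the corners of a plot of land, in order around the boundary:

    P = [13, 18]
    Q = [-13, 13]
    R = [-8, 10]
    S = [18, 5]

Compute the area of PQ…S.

Apply the surveyor's formula: 2A = Σ (x_i·y_{i+1} − x_{i+1}·y_i), indices taken mod 4.
Σ = (403) + (-26) + (-220) + (259) = 416
Area = |Σ|/2 = 208.

208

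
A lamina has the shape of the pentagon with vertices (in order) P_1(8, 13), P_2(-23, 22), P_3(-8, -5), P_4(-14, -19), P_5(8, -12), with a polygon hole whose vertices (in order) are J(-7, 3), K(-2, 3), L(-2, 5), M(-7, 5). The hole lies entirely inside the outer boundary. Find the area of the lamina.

674

Outer boundary:
Apply the shoelace formula: 2A = Σ (x_i·y_{i+1} − x_{i+1}·y_i), indices taken mod 5.
P_1→P_2: (8)(22) − (-23)(13) = 475
P_2→P_3: (-23)(-5) − (-8)(22) = 291
P_3→P_4: (-8)(-19) − (-14)(-5) = 82
P_4→P_5: (-14)(-12) − (8)(-19) = 320
P_5→P_1: (8)(13) − (8)(-12) = 200
Σ = 1368
Area = |Σ|/2 = 684.
Hole:
Apply the shoelace formula: 2A = Σ (x_i·y_{i+1} − x_{i+1}·y_i), indices taken mod 4.
Cross-terms: -15, -4, 25, 14  ⇒  Σ = 20
Area = |Σ|/2 = 10.
Net area = 684 − 10 = 674.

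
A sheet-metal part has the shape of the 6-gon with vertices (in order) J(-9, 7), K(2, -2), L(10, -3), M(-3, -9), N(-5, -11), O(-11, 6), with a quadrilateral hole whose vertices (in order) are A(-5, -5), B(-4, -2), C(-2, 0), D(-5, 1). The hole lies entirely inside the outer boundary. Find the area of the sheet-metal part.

126.5

Outer boundary:
Apply the shoelace formula: 2A = Σ (x_i·y_{i+1} − x_{i+1}·y_i), indices taken mod 6.
Σ = (4) + (14) + (-99) + (-12) + (-151) + (-23) = -267
Area = |Σ|/2 = 133.5.
Hole:
Apply the surveyor's formula: 2A = Σ (x_i·y_{i+1} − x_{i+1}·y_i), indices taken mod 4.
Σ = (-10) + (-4) + (-2) + (30) = 14
Area = |Σ|/2 = 7.
Net area = 133.5 − 7 = 126.5.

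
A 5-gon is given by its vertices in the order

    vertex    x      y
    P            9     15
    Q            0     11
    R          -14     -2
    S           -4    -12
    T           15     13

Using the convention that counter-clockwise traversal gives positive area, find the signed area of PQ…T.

Apply the shoelace (surveyor's) formula: 2A = Σ (x_i·y_{i+1} − x_{i+1}·y_i), indices taken mod 5.
P→Q: (9)(11) − (0)(15) = 99
Q→R: (0)(-2) − (-14)(11) = 154
R→S: (-14)(-12) − (-4)(-2) = 160
S→T: (-4)(13) − (15)(-12) = 128
T→P: (15)(15) − (9)(13) = 108
Σ = 649
Signed area = Σ/2 = 324.5 (positive ⇒ counter-clockwise traversal).

324.5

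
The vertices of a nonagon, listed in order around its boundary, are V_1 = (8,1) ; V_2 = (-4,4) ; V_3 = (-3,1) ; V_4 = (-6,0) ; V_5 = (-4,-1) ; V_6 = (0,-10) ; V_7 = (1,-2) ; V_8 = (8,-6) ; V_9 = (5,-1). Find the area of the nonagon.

V_1→V_2: (8)(4) − (-4)(1) = 36
V_2→V_3: (-4)(1) − (-3)(4) = 8
V_3→V_4: (-3)(0) − (-6)(1) = 6
V_4→V_5: (-6)(-1) − (-4)(0) = 6
V_5→V_6: (-4)(-10) − (0)(-1) = 40
V_6→V_7: (0)(-2) − (1)(-10) = 10
V_7→V_8: (1)(-6) − (8)(-2) = 10
V_8→V_9: (8)(-1) − (5)(-6) = 22
V_9→V_1: (5)(1) − (8)(-1) = 13
Σ = 151
Area = |Σ|/2 = 75.5.

75.5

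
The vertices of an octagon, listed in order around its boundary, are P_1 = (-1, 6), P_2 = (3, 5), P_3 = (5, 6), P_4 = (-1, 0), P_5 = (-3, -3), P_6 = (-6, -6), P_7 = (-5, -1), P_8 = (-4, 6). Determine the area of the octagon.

48.5

Σ = (-23) + (-7) + (6) + (3) + (0) + (-24) + (-34) + (-18) = -97
Area = |Σ|/2 = 48.5.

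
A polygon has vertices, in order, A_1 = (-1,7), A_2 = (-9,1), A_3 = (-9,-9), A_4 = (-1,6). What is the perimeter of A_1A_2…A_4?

38

|A_1A_2| = √((-8)² + (-6)²) = √100 = 10
|A_2A_3| = √((0)² + (-10)²) = √100 = 10
|A_3A_4| = √((8)² + (15)²) = √289 = 17
|A_4A_1| = √((0)² + (1)²) = √1 = 1
Perimeter = 10 + 10 + 17 + 1 = 38.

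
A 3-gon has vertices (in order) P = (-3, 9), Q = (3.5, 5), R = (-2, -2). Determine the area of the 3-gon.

33.75

P→Q: (-3)(5) − (3.5)(9) = -46.5
Q→R: (3.5)(-2) − (-2)(5) = 3
R→P: (-2)(9) − (-3)(-2) = -24
Σ = -67.5
Area = |Σ|/2 = 33.75.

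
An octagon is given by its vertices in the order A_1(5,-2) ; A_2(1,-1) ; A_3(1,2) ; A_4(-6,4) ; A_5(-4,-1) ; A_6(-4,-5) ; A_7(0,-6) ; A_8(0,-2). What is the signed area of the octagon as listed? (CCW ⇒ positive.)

44

Apply Gauss's area formula: 2A = Σ (x_i·y_{i+1} − x_{i+1}·y_i), indices taken mod 8.
A_1→A_2: (5)(-1) − (1)(-2) = -3
A_2→A_3: (1)(2) − (1)(-1) = 3
A_3→A_4: (1)(4) − (-6)(2) = 16
A_4→A_5: (-6)(-1) − (-4)(4) = 22
A_5→A_6: (-4)(-5) − (-4)(-1) = 16
A_6→A_7: (-4)(-6) − (0)(-5) = 24
A_7→A_8: (0)(-2) − (0)(-6) = 0
A_8→A_1: (0)(-2) − (5)(-2) = 10
Σ = 88
Signed area = Σ/2 = 44 (positive ⇒ counter-clockwise traversal).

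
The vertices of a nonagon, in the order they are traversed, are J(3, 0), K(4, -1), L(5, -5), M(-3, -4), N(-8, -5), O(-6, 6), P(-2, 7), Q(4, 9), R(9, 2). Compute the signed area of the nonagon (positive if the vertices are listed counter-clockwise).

-151.5

Apply Gauss's area formula: 2A = Σ (x_i·y_{i+1} − x_{i+1}·y_i), indices taken mod 9.
J→K: (3)(-1) − (4)(0) = -3
K→L: (4)(-5) − (5)(-1) = -15
L→M: (5)(-4) − (-3)(-5) = -35
M→N: (-3)(-5) − (-8)(-4) = -17
N→O: (-8)(6) − (-6)(-5) = -78
O→P: (-6)(7) − (-2)(6) = -30
P→Q: (-2)(9) − (4)(7) = -46
Q→R: (4)(2) − (9)(9) = -73
R→J: (9)(0) − (3)(2) = -6
Σ = -303
Signed area = Σ/2 = -151.5 (negative ⇒ clockwise traversal).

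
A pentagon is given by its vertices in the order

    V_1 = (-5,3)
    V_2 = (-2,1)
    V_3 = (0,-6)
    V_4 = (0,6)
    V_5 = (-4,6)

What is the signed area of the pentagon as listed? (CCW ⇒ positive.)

Apply the shoelace formula: 2A = Σ (x_i·y_{i+1} − x_{i+1}·y_i), indices taken mod 5.
Σ = (1) + (12) + (0) + (24) + (18) = 55
Signed area = Σ/2 = 27.5 (positive ⇒ counter-clockwise traversal).

27.5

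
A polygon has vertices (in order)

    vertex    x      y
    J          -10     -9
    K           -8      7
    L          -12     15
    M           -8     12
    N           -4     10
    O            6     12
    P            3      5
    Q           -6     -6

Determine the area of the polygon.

171

Apply the surveyor's formula: 2A = Σ (x_i·y_{i+1} − x_{i+1}·y_i), indices taken mod 8.
Σ = (-142) + (-36) + (-24) + (-32) + (-108) + (-6) + (12) + (-6) = -342
Area = |Σ|/2 = 171.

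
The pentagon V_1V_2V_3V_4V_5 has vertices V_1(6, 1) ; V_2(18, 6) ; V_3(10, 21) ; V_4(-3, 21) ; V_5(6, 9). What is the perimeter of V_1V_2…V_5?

|V_1V_2| = √((12)² + (5)²) = √169 = 13
|V_2V_3| = √((-8)² + (15)²) = √289 = 17
|V_3V_4| = √((-13)² + (0)²) = √169 = 13
|V_4V_5| = √((9)² + (-12)²) = √225 = 15
|V_5V_1| = √((0)² + (-8)²) = √64 = 8
Perimeter = 13 + 17 + 13 + 15 + 8 = 66.

66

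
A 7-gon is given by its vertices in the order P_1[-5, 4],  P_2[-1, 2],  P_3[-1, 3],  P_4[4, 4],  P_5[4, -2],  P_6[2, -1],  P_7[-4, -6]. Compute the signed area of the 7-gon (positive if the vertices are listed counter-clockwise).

-54.5

P_1→P_2: (-5)(2) − (-1)(4) = -6
P_2→P_3: (-1)(3) − (-1)(2) = -1
P_3→P_4: (-1)(4) − (4)(3) = -16
P_4→P_5: (4)(-2) − (4)(4) = -24
P_5→P_6: (4)(-1) − (2)(-2) = 0
P_6→P_7: (2)(-6) − (-4)(-1) = -16
P_7→P_1: (-4)(4) − (-5)(-6) = -46
Σ = -109
Signed area = Σ/2 = -54.5 (negative ⇒ clockwise traversal).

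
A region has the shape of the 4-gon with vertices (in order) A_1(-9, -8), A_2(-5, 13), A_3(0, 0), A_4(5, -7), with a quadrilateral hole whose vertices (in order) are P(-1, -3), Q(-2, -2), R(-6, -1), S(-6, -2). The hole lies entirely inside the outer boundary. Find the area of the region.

Outer boundary:
Apply the shoelace (surveyor's) formula: 2A = Σ (x_i·y_{i+1} − x_{i+1}·y_i), indices taken mod 4.
A_1→A_2: (-9)(13) − (-5)(-8) = -157
A_2→A_3: (-5)(0) − (0)(13) = 0
A_3→A_4: (0)(-7) − (5)(0) = 0
A_4→A_1: (5)(-8) − (-9)(-7) = -103
Σ = -260
Area = |Σ|/2 = 130.
Hole:
Cross-terms: -4, -10, 6, 16  ⇒  Σ = 8
Area = |Σ|/2 = 4.
Net area = 130 − 4 = 126.

126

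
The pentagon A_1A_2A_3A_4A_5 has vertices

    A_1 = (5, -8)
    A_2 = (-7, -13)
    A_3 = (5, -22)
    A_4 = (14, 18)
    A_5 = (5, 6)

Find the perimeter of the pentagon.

|A_1A_2| = √((-12)² + (-5)²) = √169 = 13
|A_2A_3| = √((12)² + (-9)²) = √225 = 15
|A_3A_4| = √((9)² + (40)²) = √1681 = 41
|A_4A_5| = √((-9)² + (-12)²) = √225 = 15
|A_5A_1| = √((0)² + (-14)²) = √196 = 14
Perimeter = 13 + 15 + 41 + 15 + 14 = 98.

98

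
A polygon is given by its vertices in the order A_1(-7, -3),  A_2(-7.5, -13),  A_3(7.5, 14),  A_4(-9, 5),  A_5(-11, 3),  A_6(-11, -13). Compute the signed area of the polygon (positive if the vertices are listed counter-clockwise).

Apply the shoelace formula: 2A = Σ (x_i·y_{i+1} − x_{i+1}·y_i), indices taken mod 6.
A_1→A_2: (-7)(-13) − (-7.5)(-3) = 68.5
A_2→A_3: (-7.5)(14) − (7.5)(-13) = -7.5
A_3→A_4: (7.5)(5) − (-9)(14) = 163.5
A_4→A_5: (-9)(3) − (-11)(5) = 28
A_5→A_6: (-11)(-13) − (-11)(3) = 176
A_6→A_1: (-11)(-3) − (-7)(-13) = -58
Σ = 370.5
Signed area = Σ/2 = 185.25 (positive ⇒ counter-clockwise traversal).

185.25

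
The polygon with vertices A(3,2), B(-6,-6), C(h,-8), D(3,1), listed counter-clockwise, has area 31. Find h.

Write out the shoelace sum; only the two edges meeting at C involve h:
2·Area = [((-6)·(-8) − h·(-6)) + (h·1 − 3·(-8))] + -3
       = 7·h + 69 = 62
⇒ h = -1.

-1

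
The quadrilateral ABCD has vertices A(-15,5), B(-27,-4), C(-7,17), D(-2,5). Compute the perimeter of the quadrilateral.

|AB| = √((-12)² + (-9)²) = √225 = 15
|BC| = √((20)² + (21)²) = √841 = 29
|CD| = √((5)² + (-12)²) = √169 = 13
|DA| = √((-13)² + (0)²) = √169 = 13
Perimeter = 15 + 29 + 13 + 13 = 70.

70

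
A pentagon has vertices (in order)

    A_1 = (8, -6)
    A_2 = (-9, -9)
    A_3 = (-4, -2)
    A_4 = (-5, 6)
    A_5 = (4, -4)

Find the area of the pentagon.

Apply Gauss's area formula: 2A = Σ (x_i·y_{i+1} − x_{i+1}·y_i), indices taken mod 5.
Σ = (-126) + (-18) + (-34) + (-4) + (8) = -174
Area = |Σ|/2 = 87.

87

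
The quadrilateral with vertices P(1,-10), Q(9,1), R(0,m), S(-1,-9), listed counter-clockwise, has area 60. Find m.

1

The doubled signed area Σ (x_i y_{i+1} − x_{i+1} y_i) is linear in m.
With m=0 it equals 110; the coefficient of m is 10 (from the two edges through R).
So 10·m + 110 = 2·60 = 120 ⇒ m = 1.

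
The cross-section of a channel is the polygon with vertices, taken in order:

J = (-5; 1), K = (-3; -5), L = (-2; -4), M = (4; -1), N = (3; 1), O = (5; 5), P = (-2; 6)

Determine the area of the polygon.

66.5

Σ = (28) + (2) + (18) + (7) + (10) + (40) + (28) = 133
Area = |Σ|/2 = 66.5.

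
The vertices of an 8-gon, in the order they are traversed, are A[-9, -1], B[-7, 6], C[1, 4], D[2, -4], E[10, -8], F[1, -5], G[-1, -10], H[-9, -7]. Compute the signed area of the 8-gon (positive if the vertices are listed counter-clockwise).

-138.5

A→B: (-9)(6) − (-7)(-1) = -61
B→C: (-7)(4) − (1)(6) = -34
C→D: (1)(-4) − (2)(4) = -12
D→E: (2)(-8) − (10)(-4) = 24
E→F: (10)(-5) − (1)(-8) = -42
F→G: (1)(-10) − (-1)(-5) = -15
G→H: (-1)(-7) − (-9)(-10) = -83
H→A: (-9)(-1) − (-9)(-7) = -54
Σ = -277
Signed area = Σ/2 = -138.5 (negative ⇒ clockwise traversal).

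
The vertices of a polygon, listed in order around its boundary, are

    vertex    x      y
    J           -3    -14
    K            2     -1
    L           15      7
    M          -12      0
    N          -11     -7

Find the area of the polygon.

Cross-terms: 31, 29, 84, 84, 133  ⇒  Σ = 361
Area = |Σ|/2 = 180.5.

180.5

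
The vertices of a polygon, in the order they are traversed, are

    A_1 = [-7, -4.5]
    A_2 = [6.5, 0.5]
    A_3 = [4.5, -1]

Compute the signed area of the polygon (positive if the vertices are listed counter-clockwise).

Apply the shoelace formula: 2A = Σ (x_i·y_{i+1} − x_{i+1}·y_i), indices taken mod 3.
A_1→A_2: (-7)(0.5) − (6.5)(-4.5) = 25.75
A_2→A_3: (6.5)(-1) − (4.5)(0.5) = -8.75
A_3→A_1: (4.5)(-4.5) − (-7)(-1) = -27.25
Σ = -10.25
Signed area = Σ/2 = -5.125 (negative ⇒ clockwise traversal).

-5.125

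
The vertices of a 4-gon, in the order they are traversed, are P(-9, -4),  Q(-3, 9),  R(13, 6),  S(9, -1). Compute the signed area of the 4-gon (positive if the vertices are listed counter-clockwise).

Apply the surveyor's formula: 2A = Σ (x_i·y_{i+1} − x_{i+1}·y_i), indices taken mod 4.
Cross-terms: -93, -135, -67, -45  ⇒  Σ = -340
Signed area = Σ/2 = -170 (negative ⇒ clockwise traversal).

-170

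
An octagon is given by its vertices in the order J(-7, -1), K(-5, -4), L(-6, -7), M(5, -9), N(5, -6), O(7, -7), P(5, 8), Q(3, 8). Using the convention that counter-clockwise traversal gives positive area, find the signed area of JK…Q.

Apply the shoelace formula: 2A = Σ (x_i·y_{i+1} − x_{i+1}·y_i), indices taken mod 8.
Σ = (23) + (11) + (89) + (15) + (7) + (91) + (16) + (53) = 305
Signed area = Σ/2 = 152.5 (positive ⇒ counter-clockwise traversal).

152.5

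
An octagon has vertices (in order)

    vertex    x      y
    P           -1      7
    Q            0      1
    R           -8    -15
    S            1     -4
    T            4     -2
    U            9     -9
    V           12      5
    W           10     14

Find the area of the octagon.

202.5

Σ = (-1) + (8) + (47) + (14) + (-18) + (153) + (118) + (84) = 405
Area = |Σ|/2 = 202.5.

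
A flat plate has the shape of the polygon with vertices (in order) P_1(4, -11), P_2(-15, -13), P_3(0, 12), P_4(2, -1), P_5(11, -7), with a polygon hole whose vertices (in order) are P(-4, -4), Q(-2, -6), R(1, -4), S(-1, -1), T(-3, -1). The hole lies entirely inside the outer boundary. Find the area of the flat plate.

243

Outer boundary:
Cross-terms: -217, -180, -24, -3, -93  ⇒  Σ = -517
Area = |Σ|/2 = 258.5.
Hole:
Apply the shoelace formula: 2A = Σ (x_i·y_{i+1} − x_{i+1}·y_i), indices taken mod 5.
P→Q: (-4)(-6) − (-2)(-4) = 16
Q→R: (-2)(-4) − (1)(-6) = 14
R→S: (1)(-1) − (-1)(-4) = -5
S→T: (-1)(-1) − (-3)(-1) = -2
T→P: (-3)(-4) − (-4)(-1) = 8
Σ = 31
Area = |Σ|/2 = 15.5.
Net area = 258.5 − 15.5 = 243.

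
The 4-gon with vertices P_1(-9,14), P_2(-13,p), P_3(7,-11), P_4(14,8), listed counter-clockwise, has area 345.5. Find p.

7

The doubled signed area Σ (x_i y_{i+1} − x_{i+1} y_i) is linear in p.
With p=0 it equals 803; the coefficient of p is -16 (from the two edges through P_2).
So -16·p + 803 = 2·345.5 = 691 ⇒ p = 7.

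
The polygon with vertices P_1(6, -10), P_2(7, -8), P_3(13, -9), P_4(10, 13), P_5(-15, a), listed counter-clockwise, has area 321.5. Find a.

-6

The doubled signed area Σ (x_i y_{i+1} − x_{i+1} y_i) is linear in a.
With a=0 it equals 667; the coefficient of a is 4 (from the two edges through P_5).
So 4·a + 667 = 2·321.5 = 643 ⇒ a = -6.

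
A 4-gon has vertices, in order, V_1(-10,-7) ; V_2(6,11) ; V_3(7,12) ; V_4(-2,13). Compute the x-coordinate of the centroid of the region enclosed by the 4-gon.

Apply Gauss's area formula. First the cross-terms c_i = x_i·y_{i+1} − x_{i+1}·y_i:
  -68, -5, 115, 144  ⇒  2A = 186, A = 93.
Then Σ (x_i + x_{i+1})·c_i = -946, so x̄ = -946 / (6·93) = -473/279.

-473/279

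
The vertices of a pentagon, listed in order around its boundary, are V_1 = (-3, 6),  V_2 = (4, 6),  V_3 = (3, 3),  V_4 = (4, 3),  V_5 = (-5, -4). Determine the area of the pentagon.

Apply Gauss's area formula: 2A = Σ (x_i·y_{i+1} − x_{i+1}·y_i), indices taken mod 5.
Σ = (-42) + (-6) + (-3) + (-1) + (-42) = -94
Area = |Σ|/2 = 47.

47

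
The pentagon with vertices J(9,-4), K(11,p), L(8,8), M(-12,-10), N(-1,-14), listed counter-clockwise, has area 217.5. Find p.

Write out the shoelace sum; only the two edges meeting at K involve p:
2·Area = [(9·p − 11·(-4)) + (11·8 − 8·p)] + 304
       = 1·p + 436 = 435
⇒ p = -1.

-1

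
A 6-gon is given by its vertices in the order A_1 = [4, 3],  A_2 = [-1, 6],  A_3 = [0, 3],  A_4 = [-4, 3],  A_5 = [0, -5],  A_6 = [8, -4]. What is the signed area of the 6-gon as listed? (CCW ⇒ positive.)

68

A_1→A_2: (4)(6) − (-1)(3) = 27
A_2→A_3: (-1)(3) − (0)(6) = -3
A_3→A_4: (0)(3) − (-4)(3) = 12
A_4→A_5: (-4)(-5) − (0)(3) = 20
A_5→A_6: (0)(-4) − (8)(-5) = 40
A_6→A_1: (8)(3) − (4)(-4) = 40
Σ = 136
Signed area = Σ/2 = 68 (positive ⇒ counter-clockwise traversal).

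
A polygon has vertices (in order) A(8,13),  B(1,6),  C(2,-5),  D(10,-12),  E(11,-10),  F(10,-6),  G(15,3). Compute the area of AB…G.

200.5

Apply Gauss's area formula: 2A = Σ (x_i·y_{i+1} − x_{i+1}·y_i), indices taken mod 7.
Σ = (35) + (-17) + (26) + (32) + (34) + (120) + (171) = 401
Area = |Σ|/2 = 200.5.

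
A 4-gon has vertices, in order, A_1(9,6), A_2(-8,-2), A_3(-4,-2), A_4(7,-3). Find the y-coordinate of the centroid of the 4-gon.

Apply Gauss's area formula. First the cross-terms c_i = x_i·y_{i+1} − x_{i+1}·y_i:
  30, 8, 26, 69  ⇒  2A = 133, A = 66.5.
Then Σ (y_i + y_{i+1})·c_i = 165, so ȳ = 165 / (6·66.5) = 55/133.

55/133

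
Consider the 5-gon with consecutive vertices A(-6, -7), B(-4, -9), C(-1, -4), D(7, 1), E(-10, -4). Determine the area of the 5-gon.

A→B: (-6)(-9) − (-4)(-7) = 26
B→C: (-4)(-4) − (-1)(-9) = 7
C→D: (-1)(1) − (7)(-4) = 27
D→E: (7)(-4) − (-10)(1) = -18
E→A: (-10)(-7) − (-6)(-4) = 46
Σ = 88
Area = |Σ|/2 = 44.

44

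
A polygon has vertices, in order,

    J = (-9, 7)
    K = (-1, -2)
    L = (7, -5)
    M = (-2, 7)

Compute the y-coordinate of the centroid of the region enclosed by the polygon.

21/11

Apply the shoelace (surveyor's) formula. First the cross-terms c_i = x_i·y_{i+1} − x_{i+1}·y_i:
  25, 19, 39, 49  ⇒  2A = 132, A = 66.
Then Σ (y_i + y_{i+1})·c_i = 756, so ȳ = 756 / (6·66) = 21/11.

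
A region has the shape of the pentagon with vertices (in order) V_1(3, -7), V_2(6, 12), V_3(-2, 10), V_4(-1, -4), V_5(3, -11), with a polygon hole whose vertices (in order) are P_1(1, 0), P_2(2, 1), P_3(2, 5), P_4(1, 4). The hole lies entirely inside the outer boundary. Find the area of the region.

103.5

Outer boundary:
Apply the surveyor's formula: 2A = Σ (x_i·y_{i+1} − x_{i+1}·y_i), indices taken mod 5.
Cross-terms: 78, 84, 18, 23, 12  ⇒  Σ = 215
Area = |Σ|/2 = 107.5.
Hole:
Apply the shoelace (surveyor's) formula: 2A = Σ (x_i·y_{i+1} − x_{i+1}·y_i), indices taken mod 4.
Σ = (1) + (8) + (3) + (-4) = 8
Area = |Σ|/2 = 4.
Net area = 107.5 − 4 = 103.5.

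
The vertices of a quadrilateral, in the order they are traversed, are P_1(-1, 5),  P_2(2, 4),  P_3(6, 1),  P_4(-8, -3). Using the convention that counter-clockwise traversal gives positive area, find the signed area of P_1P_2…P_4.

Σ = (-14) + (-22) + (-10) + (-43) = -89
Signed area = Σ/2 = -44.5 (negative ⇒ clockwise traversal).

-44.5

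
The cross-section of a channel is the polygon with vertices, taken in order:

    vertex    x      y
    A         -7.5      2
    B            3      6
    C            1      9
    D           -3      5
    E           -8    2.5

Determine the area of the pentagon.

Apply the shoelace formula: 2A = Σ (x_i·y_{i+1} − x_{i+1}·y_i), indices taken mod 5.
Cross-terms: -51, 21, 32, 32.5, 2.75  ⇒  Σ = 37.25
Area = |Σ|/2 = 18.625.

18.625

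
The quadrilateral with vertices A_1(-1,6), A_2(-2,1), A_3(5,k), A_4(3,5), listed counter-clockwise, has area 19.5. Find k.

The doubled signed area Σ (x_i y_{i+1} − x_{i+1} y_i) is linear in k.
With k=0 it equals 54; the coefficient of k is -5 (from the two edges through A_3).
So -5·k + 54 = 2·19.5 = 39 ⇒ k = 3.

3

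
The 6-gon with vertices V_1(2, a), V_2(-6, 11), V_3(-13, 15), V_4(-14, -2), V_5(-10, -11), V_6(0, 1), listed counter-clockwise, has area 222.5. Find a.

Write out the shoelace sum; only the two edges meeting at V_1 involve a:
2·Area = [(0·a − 2·1) + (2·11 − (-6)·a)] + 413
       = 6·a + 433 = 445
⇒ a = 2.

2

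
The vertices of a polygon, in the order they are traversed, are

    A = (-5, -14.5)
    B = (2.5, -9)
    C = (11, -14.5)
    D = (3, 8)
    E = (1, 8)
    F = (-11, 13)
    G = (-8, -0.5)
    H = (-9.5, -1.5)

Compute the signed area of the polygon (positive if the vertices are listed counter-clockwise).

319.75

Apply Gauss's area formula: 2A = Σ (x_i·y_{i+1} − x_{i+1}·y_i), indices taken mod 8.
Σ = (81.25) + (62.75) + (131.5) + (16) + (101) + (109.5) + (7.25) + (130.25) = 639.5
Signed area = Σ/2 = 319.75 (positive ⇒ counter-clockwise traversal).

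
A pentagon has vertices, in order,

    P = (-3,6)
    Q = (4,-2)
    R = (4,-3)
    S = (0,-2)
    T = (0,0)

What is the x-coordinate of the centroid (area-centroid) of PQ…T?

Apply Gauss's area formula. First the cross-terms c_i = x_i·y_{i+1} − x_{i+1}·y_i:
  -18, -4, -8, 0, 0  ⇒  2A = -30, A = -15.
Then Σ (x_i + x_{i+1})·c_i = -82, so x̄ = -82 / (6·(-15)) = 41/45.

41/45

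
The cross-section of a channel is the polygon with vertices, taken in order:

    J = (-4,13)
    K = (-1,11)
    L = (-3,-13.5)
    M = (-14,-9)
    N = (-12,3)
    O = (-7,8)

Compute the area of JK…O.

215.25

Apply the shoelace (surveyor's) formula: 2A = Σ (x_i·y_{i+1} − x_{i+1}·y_i), indices taken mod 6.
Σ = (-31) + (46.5) + (-162) + (-150) + (-75) + (-59) = -430.5
Area = |Σ|/2 = 215.25.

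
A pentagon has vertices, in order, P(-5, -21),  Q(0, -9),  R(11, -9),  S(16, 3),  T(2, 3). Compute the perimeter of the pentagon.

76

|PQ| = √((5)² + (12)²) = √169 = 13
|QR| = √((11)² + (0)²) = √121 = 11
|RS| = √((5)² + (12)²) = √169 = 13
|ST| = √((-14)² + (0)²) = √196 = 14
|TP| = √((-7)² + (-24)²) = √625 = 25
Perimeter = 13 + 11 + 13 + 14 + 25 = 76.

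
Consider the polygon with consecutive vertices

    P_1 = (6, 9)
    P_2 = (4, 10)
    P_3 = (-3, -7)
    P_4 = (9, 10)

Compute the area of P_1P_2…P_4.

40

Apply the surveyor's formula: 2A = Σ (x_i·y_{i+1} − x_{i+1}·y_i), indices taken mod 4.
Σ = (24) + (2) + (33) + (21) = 80
Area = |Σ|/2 = 40.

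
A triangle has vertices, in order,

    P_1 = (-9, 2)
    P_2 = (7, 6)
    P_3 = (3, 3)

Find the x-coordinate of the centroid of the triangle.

Apply the shoelace formula. First the cross-terms c_i = x_i·y_{i+1} − x_{i+1}·y_i:
  -68, 3, 33  ⇒  2A = -32, A = -16.
Then Σ (x_i + x_{i+1})·c_i = -32, so x̄ = -32 / (6·(-16)) = 1/3.

1/3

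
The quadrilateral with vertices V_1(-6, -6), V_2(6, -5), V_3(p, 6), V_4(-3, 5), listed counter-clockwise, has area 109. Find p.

5

Write out the shoelace sum; only the two edges meeting at V_3 involve p:
2·Area = [(6·6 − p·(-5)) + (p·5 − (-3)·6)] + 114
       = 10·p + 168 = 218
⇒ p = 5.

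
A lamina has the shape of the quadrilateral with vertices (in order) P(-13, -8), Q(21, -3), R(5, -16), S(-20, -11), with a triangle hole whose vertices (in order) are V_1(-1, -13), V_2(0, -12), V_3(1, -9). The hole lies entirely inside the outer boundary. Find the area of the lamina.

Outer boundary:
Σ = (207) + (-321) + (-375) + (17) = -472
Area = |Σ|/2 = 236.
Hole:
V_1→V_2: (-1)(-12) − (0)(-13) = 12
V_2→V_3: (0)(-9) − (1)(-12) = 12
V_3→V_1: (1)(-13) − (-1)(-9) = -22
Σ = 2
Area = |Σ|/2 = 1.
Net area = 236 − 1 = 235.

235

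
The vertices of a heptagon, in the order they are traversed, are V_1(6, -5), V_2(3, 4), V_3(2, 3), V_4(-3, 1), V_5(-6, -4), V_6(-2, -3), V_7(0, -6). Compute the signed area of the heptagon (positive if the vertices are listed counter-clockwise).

Apply the shoelace formula: 2A = Σ (x_i·y_{i+1} − x_{i+1}·y_i), indices taken mod 7.
Σ = (39) + (1) + (11) + (18) + (10) + (12) + (36) = 127
Signed area = Σ/2 = 63.5 (positive ⇒ counter-clockwise traversal).

63.5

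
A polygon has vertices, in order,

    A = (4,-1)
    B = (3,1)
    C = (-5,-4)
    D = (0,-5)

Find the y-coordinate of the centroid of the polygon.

-2.4

Apply Gauss's area formula. First the cross-terms c_i = x_i·y_{i+1} − x_{i+1}·y_i:
  7, -7, 25, 20  ⇒  2A = 45, A = 22.5.
Then Σ (y_i + y_{i+1})·c_i = -324, so ȳ = -324 / (6·22.5) = -2.4.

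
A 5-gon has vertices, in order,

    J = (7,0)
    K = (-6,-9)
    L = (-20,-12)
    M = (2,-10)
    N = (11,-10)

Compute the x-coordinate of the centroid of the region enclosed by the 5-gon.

127/71

Apply Gauss's area formula. First the cross-terms c_i = x_i·y_{i+1} − x_{i+1}·y_i:
  -63, -108, 224, 90, 70  ⇒  2A = 213, A = 106.5.
Then Σ (x_i + x_{i+1})·c_i = 1143, so x̄ = 1143 / (6·106.5) = 127/71.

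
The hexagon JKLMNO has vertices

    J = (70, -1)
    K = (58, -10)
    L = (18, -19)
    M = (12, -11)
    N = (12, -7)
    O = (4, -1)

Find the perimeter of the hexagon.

146

|JK| = √((-12)² + (-9)²) = √225 = 15
|KL| = √((-40)² + (-9)²) = √1681 = 41
|LM| = √((-6)² + (8)²) = √100 = 10
|MN| = √((0)² + (4)²) = √16 = 4
|NO| = √((-8)² + (6)²) = √100 = 10
|OJ| = √((66)² + (0)²) = √4356 = 66
Perimeter = 15 + 41 + 10 + 4 + 10 + 66 = 146.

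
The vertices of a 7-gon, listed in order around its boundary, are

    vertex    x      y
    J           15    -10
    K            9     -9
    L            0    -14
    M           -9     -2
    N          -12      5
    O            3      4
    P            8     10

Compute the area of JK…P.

Σ = (-45) + (-126) + (-126) + (-69) + (-63) + (-2) + (-230) = -661
Area = |Σ|/2 = 330.5.

330.5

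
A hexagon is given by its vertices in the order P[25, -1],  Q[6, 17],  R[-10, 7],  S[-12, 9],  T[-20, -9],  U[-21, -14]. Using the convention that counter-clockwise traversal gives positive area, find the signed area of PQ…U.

Σ = (431) + (212) + (-6) + (288) + (91) + (371) = 1387
Signed area = Σ/2 = 693.5 (positive ⇒ counter-clockwise traversal).

693.5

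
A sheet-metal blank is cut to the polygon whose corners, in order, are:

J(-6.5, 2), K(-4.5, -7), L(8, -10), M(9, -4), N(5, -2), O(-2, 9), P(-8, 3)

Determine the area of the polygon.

163

J→K: (-6.5)(-7) − (-4.5)(2) = 54.5
K→L: (-4.5)(-10) − (8)(-7) = 101
L→M: (8)(-4) − (9)(-10) = 58
M→N: (9)(-2) − (5)(-4) = 2
N→O: (5)(9) − (-2)(-2) = 41
O→P: (-2)(3) − (-8)(9) = 66
P→J: (-8)(2) − (-6.5)(3) = 3.5
Σ = 326
Area = |Σ|/2 = 163.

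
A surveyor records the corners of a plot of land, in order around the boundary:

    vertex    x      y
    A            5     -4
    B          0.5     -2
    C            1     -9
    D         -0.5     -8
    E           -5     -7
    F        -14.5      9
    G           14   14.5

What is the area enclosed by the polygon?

335.375

Apply the surveyor's formula: 2A = Σ (x_i·y_{i+1} − x_{i+1}·y_i), indices taken mod 7.
Σ = (-8) + (-2.5) + (-12.5) + (-36.5) + (-146.5) + (-336.25) + (-128.5) = -670.75
Area = |Σ|/2 = 335.375.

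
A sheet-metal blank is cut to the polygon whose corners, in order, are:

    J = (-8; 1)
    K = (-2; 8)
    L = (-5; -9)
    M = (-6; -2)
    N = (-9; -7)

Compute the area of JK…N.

Cross-terms: -62, 58, -44, 24, -65  ⇒  Σ = -89
Area = |Σ|/2 = 44.5.

44.5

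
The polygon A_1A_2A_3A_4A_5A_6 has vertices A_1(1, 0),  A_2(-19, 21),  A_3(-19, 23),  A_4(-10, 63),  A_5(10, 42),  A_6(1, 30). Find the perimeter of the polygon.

146

|A_1A_2| = √((-20)² + (21)²) = √841 = 29
|A_2A_3| = √((0)² + (2)²) = √4 = 2
|A_3A_4| = √((9)² + (40)²) = √1681 = 41
|A_4A_5| = √((20)² + (-21)²) = √841 = 29
|A_5A_6| = √((-9)² + (-12)²) = √225 = 15
|A_6A_1| = √((0)² + (-30)²) = √900 = 30
Perimeter = 29 + 2 + 41 + 29 + 15 + 30 = 146.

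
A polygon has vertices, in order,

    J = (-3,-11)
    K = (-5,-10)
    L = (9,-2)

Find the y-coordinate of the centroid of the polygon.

-23/3

Apply the shoelace (surveyor's) formula. First the cross-terms c_i = x_i·y_{i+1} − x_{i+1}·y_i:
  -25, 100, -105  ⇒  2A = -30, A = -15.
Then Σ (y_i + y_{i+1})·c_i = 690, so ȳ = 690 / (6·(-15)) = -23/3.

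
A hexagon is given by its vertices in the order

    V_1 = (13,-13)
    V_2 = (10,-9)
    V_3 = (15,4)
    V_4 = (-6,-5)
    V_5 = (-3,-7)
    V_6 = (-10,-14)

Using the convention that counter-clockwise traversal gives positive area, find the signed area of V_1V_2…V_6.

Apply the surveyor's formula: 2A = Σ (x_i·y_{i+1} − x_{i+1}·y_i), indices taken mod 6.
Σ = (13) + (175) + (-51) + (27) + (-28) + (312) = 448
Signed area = Σ/2 = 224 (positive ⇒ counter-clockwise traversal).

224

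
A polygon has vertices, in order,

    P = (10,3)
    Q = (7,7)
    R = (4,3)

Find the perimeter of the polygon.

16

|PQ| = √((-3)² + (4)²) = √25 = 5
|QR| = √((-3)² + (-4)²) = √25 = 5
|RP| = √((6)² + (0)²) = √36 = 6
Perimeter = 5 + 5 + 6 = 16.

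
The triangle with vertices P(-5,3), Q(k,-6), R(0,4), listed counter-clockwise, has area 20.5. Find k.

-9

The doubled signed area Σ (x_i y_{i+1} − x_{i+1} y_i) is linear in k.
With k=0 it equals 50; the coefficient of k is 1 (from the two edges through Q).
So 1·k + 50 = 2·20.5 = 41 ⇒ k = -9.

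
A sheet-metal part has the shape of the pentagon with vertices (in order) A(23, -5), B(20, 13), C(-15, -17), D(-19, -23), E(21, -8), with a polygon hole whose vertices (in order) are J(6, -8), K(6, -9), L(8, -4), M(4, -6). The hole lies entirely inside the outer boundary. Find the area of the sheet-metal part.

488

Outer boundary:
Apply the shoelace (surveyor's) formula: 2A = Σ (x_i·y_{i+1} − x_{i+1}·y_i), indices taken mod 5.
Σ = (399) + (-145) + (22) + (635) + (79) = 990
Area = |Σ|/2 = 495.
Hole:
Apply the shoelace (surveyor's) formula: 2A = Σ (x_i·y_{i+1} − x_{i+1}·y_i), indices taken mod 4.
Cross-terms: -6, 48, -32, 4  ⇒  Σ = 14
Area = |Σ|/2 = 7.
Net area = 495 − 7 = 488.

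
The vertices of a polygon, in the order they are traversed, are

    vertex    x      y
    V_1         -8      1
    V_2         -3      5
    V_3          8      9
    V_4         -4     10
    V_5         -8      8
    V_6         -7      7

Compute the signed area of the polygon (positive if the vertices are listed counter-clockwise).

Cross-terms: -37, -67, 116, 48, 0, 49  ⇒  Σ = 109
Signed area = Σ/2 = 54.5 (positive ⇒ counter-clockwise traversal).

54.5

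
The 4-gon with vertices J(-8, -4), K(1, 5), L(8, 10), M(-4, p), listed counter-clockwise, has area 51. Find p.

Write out the shoelace sum; only the two edges meeting at M involve p:
2·Area = [(8·p − (-4)·10) + ((-4)·(-4) − (-8)·p)] + -66
       = 16·p + -10 = 102
⇒ p = 7.

7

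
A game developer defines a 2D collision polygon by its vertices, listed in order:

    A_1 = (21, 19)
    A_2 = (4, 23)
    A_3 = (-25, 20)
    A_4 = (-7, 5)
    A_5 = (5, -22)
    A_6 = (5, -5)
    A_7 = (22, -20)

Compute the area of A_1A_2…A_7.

1069.5

A_1→A_2: (21)(23) − (4)(19) = 407
A_2→A_3: (4)(20) − (-25)(23) = 655
A_3→A_4: (-25)(5) − (-7)(20) = 15
A_4→A_5: (-7)(-22) − (5)(5) = 129
A_5→A_6: (5)(-5) − (5)(-22) = 85
A_6→A_7: (5)(-20) − (22)(-5) = 10
A_7→A_1: (22)(19) − (21)(-20) = 838
Σ = 2139
Area = |Σ|/2 = 1069.5.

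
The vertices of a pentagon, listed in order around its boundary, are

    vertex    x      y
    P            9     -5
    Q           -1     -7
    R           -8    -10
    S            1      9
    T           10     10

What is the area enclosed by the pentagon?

198

Apply the shoelace (surveyor's) formula: 2A = Σ (x_i·y_{i+1} − x_{i+1}·y_i), indices taken mod 5.
P→Q: (9)(-7) − (-1)(-5) = -68
Q→R: (-1)(-10) − (-8)(-7) = -46
R→S: (-8)(9) − (1)(-10) = -62
S→T: (1)(10) − (10)(9) = -80
T→P: (10)(-5) − (9)(10) = -140
Σ = -396
Area = |Σ|/2 = 198.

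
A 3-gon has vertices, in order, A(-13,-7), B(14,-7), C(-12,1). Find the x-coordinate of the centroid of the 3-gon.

Apply Gauss's area formula. First the cross-terms c_i = x_i·y_{i+1} − x_{i+1}·y_i:
  189, -70, 97  ⇒  2A = 216, A = 108.
Then Σ (x_i + x_{i+1})·c_i = -2376, so x̄ = -2376 / (6·108) = -11/3.

-11/3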